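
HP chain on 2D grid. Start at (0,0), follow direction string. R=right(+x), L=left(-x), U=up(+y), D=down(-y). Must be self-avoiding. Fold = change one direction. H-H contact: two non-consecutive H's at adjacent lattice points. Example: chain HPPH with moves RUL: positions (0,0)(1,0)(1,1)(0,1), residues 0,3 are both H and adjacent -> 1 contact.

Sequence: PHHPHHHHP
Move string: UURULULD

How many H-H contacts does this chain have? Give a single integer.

Positions: [(0, 0), (0, 1), (0, 2), (1, 2), (1, 3), (0, 3), (0, 4), (-1, 4), (-1, 3)]
H-H contact: residue 2 @(0,2) - residue 5 @(0, 3)

Answer: 1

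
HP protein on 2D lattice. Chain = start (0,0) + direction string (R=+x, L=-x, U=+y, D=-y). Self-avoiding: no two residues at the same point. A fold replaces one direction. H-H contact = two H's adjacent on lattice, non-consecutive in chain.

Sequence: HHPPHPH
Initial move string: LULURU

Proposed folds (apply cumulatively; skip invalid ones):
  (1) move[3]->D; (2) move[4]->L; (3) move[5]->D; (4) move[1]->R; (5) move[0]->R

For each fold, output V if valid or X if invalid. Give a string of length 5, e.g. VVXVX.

Answer: XVVXV

Derivation:
Initial: LULURU -> [(0, 0), (-1, 0), (-1, 1), (-2, 1), (-2, 2), (-1, 2), (-1, 3)]
Fold 1: move[3]->D => LULDRU INVALID (collision), skipped
Fold 2: move[4]->L => LULULU VALID
Fold 3: move[5]->D => LULULD VALID
Fold 4: move[1]->R => LRLULD INVALID (collision), skipped
Fold 5: move[0]->R => RULULD VALID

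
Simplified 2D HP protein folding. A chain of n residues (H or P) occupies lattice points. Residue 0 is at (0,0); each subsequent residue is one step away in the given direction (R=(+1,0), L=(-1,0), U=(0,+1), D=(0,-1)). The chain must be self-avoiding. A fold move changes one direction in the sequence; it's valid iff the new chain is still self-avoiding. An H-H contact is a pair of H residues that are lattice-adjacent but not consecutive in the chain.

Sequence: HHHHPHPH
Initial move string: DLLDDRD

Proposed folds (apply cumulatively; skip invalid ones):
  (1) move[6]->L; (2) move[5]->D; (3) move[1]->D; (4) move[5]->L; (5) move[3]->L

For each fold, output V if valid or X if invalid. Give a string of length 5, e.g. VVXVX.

Answer: XVVVV

Derivation:
Initial: DLLDDRD -> [(0, 0), (0, -1), (-1, -1), (-2, -1), (-2, -2), (-2, -3), (-1, -3), (-1, -4)]
Fold 1: move[6]->L => DLLDDRL INVALID (collision), skipped
Fold 2: move[5]->D => DLLDDDD VALID
Fold 3: move[1]->D => DDLDDDD VALID
Fold 4: move[5]->L => DDLDDLD VALID
Fold 5: move[3]->L => DDLLDLD VALID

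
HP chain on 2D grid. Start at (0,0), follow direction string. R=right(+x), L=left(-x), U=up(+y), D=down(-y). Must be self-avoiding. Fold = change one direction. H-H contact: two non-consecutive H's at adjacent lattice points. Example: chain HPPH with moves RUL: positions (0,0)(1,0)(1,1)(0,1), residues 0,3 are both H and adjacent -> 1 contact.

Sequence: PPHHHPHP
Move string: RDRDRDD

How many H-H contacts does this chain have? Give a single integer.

Answer: 0

Derivation:
Positions: [(0, 0), (1, 0), (1, -1), (2, -1), (2, -2), (3, -2), (3, -3), (3, -4)]
No H-H contacts found.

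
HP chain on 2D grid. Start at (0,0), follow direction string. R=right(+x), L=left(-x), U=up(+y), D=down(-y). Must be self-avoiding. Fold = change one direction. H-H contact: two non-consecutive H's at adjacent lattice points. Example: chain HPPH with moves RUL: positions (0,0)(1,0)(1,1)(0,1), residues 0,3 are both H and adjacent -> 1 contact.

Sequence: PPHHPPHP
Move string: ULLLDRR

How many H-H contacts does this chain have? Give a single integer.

Positions: [(0, 0), (0, 1), (-1, 1), (-2, 1), (-3, 1), (-3, 0), (-2, 0), (-1, 0)]
H-H contact: residue 3 @(-2,1) - residue 6 @(-2, 0)

Answer: 1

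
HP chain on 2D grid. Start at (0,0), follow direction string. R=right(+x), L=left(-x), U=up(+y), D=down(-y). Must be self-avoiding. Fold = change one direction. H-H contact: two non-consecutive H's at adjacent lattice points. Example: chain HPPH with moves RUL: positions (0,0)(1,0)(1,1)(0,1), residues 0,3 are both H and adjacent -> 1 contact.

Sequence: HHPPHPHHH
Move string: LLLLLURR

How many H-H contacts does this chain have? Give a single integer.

Answer: 1

Derivation:
Positions: [(0, 0), (-1, 0), (-2, 0), (-3, 0), (-4, 0), (-5, 0), (-5, 1), (-4, 1), (-3, 1)]
H-H contact: residue 4 @(-4,0) - residue 7 @(-4, 1)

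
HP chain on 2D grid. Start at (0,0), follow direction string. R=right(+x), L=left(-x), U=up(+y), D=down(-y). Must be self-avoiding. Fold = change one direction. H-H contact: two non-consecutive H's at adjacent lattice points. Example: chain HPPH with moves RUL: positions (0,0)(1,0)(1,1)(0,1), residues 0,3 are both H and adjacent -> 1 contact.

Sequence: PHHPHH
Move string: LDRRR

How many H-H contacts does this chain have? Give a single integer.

Positions: [(0, 0), (-1, 0), (-1, -1), (0, -1), (1, -1), (2, -1)]
No H-H contacts found.

Answer: 0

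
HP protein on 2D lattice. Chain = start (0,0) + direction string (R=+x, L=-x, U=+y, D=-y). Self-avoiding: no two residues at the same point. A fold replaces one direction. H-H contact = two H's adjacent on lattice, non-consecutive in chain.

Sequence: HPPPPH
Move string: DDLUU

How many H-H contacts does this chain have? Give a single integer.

Positions: [(0, 0), (0, -1), (0, -2), (-1, -2), (-1, -1), (-1, 0)]
H-H contact: residue 0 @(0,0) - residue 5 @(-1, 0)

Answer: 1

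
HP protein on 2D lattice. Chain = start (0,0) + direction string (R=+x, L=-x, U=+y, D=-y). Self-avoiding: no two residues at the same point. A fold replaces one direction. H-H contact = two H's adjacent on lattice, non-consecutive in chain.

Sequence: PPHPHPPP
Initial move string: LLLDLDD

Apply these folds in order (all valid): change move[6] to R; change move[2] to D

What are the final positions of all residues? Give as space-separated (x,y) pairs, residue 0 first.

Initial moves: LLLDLDD
Fold: move[6]->R => LLLDLDR (positions: [(0, 0), (-1, 0), (-2, 0), (-3, 0), (-3, -1), (-4, -1), (-4, -2), (-3, -2)])
Fold: move[2]->D => LLDDLDR (positions: [(0, 0), (-1, 0), (-2, 0), (-2, -1), (-2, -2), (-3, -2), (-3, -3), (-2, -3)])

Answer: (0,0) (-1,0) (-2,0) (-2,-1) (-2,-2) (-3,-2) (-3,-3) (-2,-3)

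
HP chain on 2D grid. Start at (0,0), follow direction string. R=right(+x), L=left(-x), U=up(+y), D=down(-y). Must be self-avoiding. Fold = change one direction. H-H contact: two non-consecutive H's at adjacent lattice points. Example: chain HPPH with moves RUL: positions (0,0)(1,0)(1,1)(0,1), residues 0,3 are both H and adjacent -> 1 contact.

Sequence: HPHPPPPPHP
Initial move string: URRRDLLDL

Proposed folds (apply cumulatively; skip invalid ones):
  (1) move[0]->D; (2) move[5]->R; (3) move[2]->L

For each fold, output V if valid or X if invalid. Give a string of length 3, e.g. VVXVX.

Answer: VXX

Derivation:
Initial: URRRDLLDL -> [(0, 0), (0, 1), (1, 1), (2, 1), (3, 1), (3, 0), (2, 0), (1, 0), (1, -1), (0, -1)]
Fold 1: move[0]->D => DRRRDLLDL VALID
Fold 2: move[5]->R => DRRRDRLDL INVALID (collision), skipped
Fold 3: move[2]->L => DRLRDLLDL INVALID (collision), skipped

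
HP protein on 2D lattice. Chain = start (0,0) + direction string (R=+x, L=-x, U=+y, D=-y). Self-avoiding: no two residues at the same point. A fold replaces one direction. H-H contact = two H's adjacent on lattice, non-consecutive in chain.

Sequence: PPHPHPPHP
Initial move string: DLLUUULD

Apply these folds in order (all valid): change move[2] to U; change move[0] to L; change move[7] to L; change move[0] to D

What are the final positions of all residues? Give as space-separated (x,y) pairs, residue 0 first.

Initial moves: DLLUUULD
Fold: move[2]->U => DLUUUULD (positions: [(0, 0), (0, -1), (-1, -1), (-1, 0), (-1, 1), (-1, 2), (-1, 3), (-2, 3), (-2, 2)])
Fold: move[0]->L => LLUUUULD (positions: [(0, 0), (-1, 0), (-2, 0), (-2, 1), (-2, 2), (-2, 3), (-2, 4), (-3, 4), (-3, 3)])
Fold: move[7]->L => LLUUUULL (positions: [(0, 0), (-1, 0), (-2, 0), (-2, 1), (-2, 2), (-2, 3), (-2, 4), (-3, 4), (-4, 4)])
Fold: move[0]->D => DLUUUULL (positions: [(0, 0), (0, -1), (-1, -1), (-1, 0), (-1, 1), (-1, 2), (-1, 3), (-2, 3), (-3, 3)])

Answer: (0,0) (0,-1) (-1,-1) (-1,0) (-1,1) (-1,2) (-1,3) (-2,3) (-3,3)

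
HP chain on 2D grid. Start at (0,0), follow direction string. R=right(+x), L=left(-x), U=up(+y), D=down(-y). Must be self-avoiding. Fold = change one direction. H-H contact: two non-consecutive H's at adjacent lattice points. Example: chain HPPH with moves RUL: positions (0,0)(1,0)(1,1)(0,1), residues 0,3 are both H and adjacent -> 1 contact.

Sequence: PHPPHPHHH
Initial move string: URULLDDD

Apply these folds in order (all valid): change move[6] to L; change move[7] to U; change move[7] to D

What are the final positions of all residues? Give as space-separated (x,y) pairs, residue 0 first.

Answer: (0,0) (0,1) (1,1) (1,2) (0,2) (-1,2) (-1,1) (-2,1) (-2,0)

Derivation:
Initial moves: URULLDDD
Fold: move[6]->L => URULLDLD (positions: [(0, 0), (0, 1), (1, 1), (1, 2), (0, 2), (-1, 2), (-1, 1), (-2, 1), (-2, 0)])
Fold: move[7]->U => URULLDLU (positions: [(0, 0), (0, 1), (1, 1), (1, 2), (0, 2), (-1, 2), (-1, 1), (-2, 1), (-2, 2)])
Fold: move[7]->D => URULLDLD (positions: [(0, 0), (0, 1), (1, 1), (1, 2), (0, 2), (-1, 2), (-1, 1), (-2, 1), (-2, 0)])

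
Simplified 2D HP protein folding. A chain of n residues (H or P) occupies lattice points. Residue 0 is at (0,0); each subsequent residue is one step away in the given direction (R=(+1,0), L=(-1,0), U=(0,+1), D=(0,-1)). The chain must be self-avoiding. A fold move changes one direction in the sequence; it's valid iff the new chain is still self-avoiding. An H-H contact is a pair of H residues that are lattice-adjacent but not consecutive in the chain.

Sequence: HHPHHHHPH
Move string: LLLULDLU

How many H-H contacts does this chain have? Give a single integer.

Answer: 2

Derivation:
Positions: [(0, 0), (-1, 0), (-2, 0), (-3, 0), (-3, 1), (-4, 1), (-4, 0), (-5, 0), (-5, 1)]
H-H contact: residue 3 @(-3,0) - residue 6 @(-4, 0)
H-H contact: residue 5 @(-4,1) - residue 8 @(-5, 1)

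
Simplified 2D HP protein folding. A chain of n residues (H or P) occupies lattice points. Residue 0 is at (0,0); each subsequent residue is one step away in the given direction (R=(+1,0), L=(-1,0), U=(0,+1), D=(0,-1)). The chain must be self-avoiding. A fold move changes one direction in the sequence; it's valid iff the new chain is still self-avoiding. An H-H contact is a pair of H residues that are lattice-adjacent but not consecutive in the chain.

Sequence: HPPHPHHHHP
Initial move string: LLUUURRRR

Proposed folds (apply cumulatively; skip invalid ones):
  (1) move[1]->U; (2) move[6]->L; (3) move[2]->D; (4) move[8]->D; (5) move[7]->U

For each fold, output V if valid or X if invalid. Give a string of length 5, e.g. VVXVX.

Answer: VXXVX

Derivation:
Initial: LLUUURRRR -> [(0, 0), (-1, 0), (-2, 0), (-2, 1), (-2, 2), (-2, 3), (-1, 3), (0, 3), (1, 3), (2, 3)]
Fold 1: move[1]->U => LUUUURRRR VALID
Fold 2: move[6]->L => LUUUURLRR INVALID (collision), skipped
Fold 3: move[2]->D => LUDUURRRR INVALID (collision), skipped
Fold 4: move[8]->D => LUUUURRRD VALID
Fold 5: move[7]->U => LUUUURRUD INVALID (collision), skipped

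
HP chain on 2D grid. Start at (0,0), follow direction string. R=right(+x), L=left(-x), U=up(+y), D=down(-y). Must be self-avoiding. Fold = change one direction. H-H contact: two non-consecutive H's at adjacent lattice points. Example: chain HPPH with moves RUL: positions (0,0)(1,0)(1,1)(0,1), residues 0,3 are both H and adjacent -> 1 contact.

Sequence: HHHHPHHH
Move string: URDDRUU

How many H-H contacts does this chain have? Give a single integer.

Answer: 3

Derivation:
Positions: [(0, 0), (0, 1), (1, 1), (1, 0), (1, -1), (2, -1), (2, 0), (2, 1)]
H-H contact: residue 0 @(0,0) - residue 3 @(1, 0)
H-H contact: residue 2 @(1,1) - residue 7 @(2, 1)
H-H contact: residue 3 @(1,0) - residue 6 @(2, 0)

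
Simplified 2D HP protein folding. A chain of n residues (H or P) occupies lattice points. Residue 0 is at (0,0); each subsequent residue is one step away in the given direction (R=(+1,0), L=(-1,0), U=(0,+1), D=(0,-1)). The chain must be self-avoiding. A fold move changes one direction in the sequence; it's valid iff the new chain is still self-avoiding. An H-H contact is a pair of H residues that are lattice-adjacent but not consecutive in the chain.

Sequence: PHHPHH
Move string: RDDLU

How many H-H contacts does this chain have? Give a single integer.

Positions: [(0, 0), (1, 0), (1, -1), (1, -2), (0, -2), (0, -1)]
H-H contact: residue 2 @(1,-1) - residue 5 @(0, -1)

Answer: 1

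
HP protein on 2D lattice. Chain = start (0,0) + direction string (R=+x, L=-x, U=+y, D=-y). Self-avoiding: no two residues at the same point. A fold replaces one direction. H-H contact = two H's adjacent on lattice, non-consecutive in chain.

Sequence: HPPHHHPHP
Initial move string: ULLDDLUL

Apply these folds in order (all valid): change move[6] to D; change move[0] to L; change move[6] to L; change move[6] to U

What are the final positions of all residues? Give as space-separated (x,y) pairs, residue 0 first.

Answer: (0,0) (-1,0) (-2,0) (-3,0) (-3,-1) (-3,-2) (-4,-2) (-4,-1) (-5,-1)

Derivation:
Initial moves: ULLDDLUL
Fold: move[6]->D => ULLDDLDL (positions: [(0, 0), (0, 1), (-1, 1), (-2, 1), (-2, 0), (-2, -1), (-3, -1), (-3, -2), (-4, -2)])
Fold: move[0]->L => LLLDDLDL (positions: [(0, 0), (-1, 0), (-2, 0), (-3, 0), (-3, -1), (-3, -2), (-4, -2), (-4, -3), (-5, -3)])
Fold: move[6]->L => LLLDDLLL (positions: [(0, 0), (-1, 0), (-2, 0), (-3, 0), (-3, -1), (-3, -2), (-4, -2), (-5, -2), (-6, -2)])
Fold: move[6]->U => LLLDDLUL (positions: [(0, 0), (-1, 0), (-2, 0), (-3, 0), (-3, -1), (-3, -2), (-4, -2), (-4, -1), (-5, -1)])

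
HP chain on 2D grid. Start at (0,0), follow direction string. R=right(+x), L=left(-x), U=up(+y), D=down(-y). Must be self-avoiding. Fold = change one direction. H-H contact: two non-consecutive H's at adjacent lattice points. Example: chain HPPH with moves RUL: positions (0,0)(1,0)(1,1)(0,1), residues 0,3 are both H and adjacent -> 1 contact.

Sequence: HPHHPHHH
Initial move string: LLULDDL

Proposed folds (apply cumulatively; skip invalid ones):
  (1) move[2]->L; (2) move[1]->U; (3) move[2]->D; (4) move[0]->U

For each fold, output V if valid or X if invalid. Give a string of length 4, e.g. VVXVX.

Initial: LLULDDL -> [(0, 0), (-1, 0), (-2, 0), (-2, 1), (-3, 1), (-3, 0), (-3, -1), (-4, -1)]
Fold 1: move[2]->L => LLLLDDL VALID
Fold 2: move[1]->U => LULLDDL VALID
Fold 3: move[2]->D => LUDLDDL INVALID (collision), skipped
Fold 4: move[0]->U => UULLDDL VALID

Answer: VVXV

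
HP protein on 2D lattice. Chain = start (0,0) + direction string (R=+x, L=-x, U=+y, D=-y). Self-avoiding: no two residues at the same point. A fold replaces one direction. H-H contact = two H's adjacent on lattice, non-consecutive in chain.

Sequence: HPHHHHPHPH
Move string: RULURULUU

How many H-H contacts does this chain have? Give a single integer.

Positions: [(0, 0), (1, 0), (1, 1), (0, 1), (0, 2), (1, 2), (1, 3), (0, 3), (0, 4), (0, 5)]
H-H contact: residue 0 @(0,0) - residue 3 @(0, 1)
H-H contact: residue 2 @(1,1) - residue 5 @(1, 2)
H-H contact: residue 4 @(0,2) - residue 7 @(0, 3)

Answer: 3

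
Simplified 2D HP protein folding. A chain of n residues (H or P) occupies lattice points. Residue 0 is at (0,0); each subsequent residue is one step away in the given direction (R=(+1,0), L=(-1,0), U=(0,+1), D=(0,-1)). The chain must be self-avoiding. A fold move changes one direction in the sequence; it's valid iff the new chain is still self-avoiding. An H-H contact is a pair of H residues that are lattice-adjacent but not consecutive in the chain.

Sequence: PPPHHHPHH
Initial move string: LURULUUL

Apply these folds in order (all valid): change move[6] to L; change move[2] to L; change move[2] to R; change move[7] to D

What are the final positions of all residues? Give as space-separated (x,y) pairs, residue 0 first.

Answer: (0,0) (-1,0) (-1,1) (0,1) (0,2) (-1,2) (-1,3) (-2,3) (-2,2)

Derivation:
Initial moves: LURULUUL
Fold: move[6]->L => LURULULL (positions: [(0, 0), (-1, 0), (-1, 1), (0, 1), (0, 2), (-1, 2), (-1, 3), (-2, 3), (-3, 3)])
Fold: move[2]->L => LULULULL (positions: [(0, 0), (-1, 0), (-1, 1), (-2, 1), (-2, 2), (-3, 2), (-3, 3), (-4, 3), (-5, 3)])
Fold: move[2]->R => LURULULL (positions: [(0, 0), (-1, 0), (-1, 1), (0, 1), (0, 2), (-1, 2), (-1, 3), (-2, 3), (-3, 3)])
Fold: move[7]->D => LURULULD (positions: [(0, 0), (-1, 0), (-1, 1), (0, 1), (0, 2), (-1, 2), (-1, 3), (-2, 3), (-2, 2)])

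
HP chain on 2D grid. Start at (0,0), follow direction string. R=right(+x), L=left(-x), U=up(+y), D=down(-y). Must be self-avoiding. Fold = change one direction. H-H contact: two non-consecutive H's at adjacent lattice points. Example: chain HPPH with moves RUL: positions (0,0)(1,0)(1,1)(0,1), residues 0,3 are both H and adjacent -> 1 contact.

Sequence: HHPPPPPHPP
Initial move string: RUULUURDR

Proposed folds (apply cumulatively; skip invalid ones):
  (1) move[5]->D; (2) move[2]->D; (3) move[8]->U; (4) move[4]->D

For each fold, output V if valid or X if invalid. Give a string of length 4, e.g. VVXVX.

Answer: XXXX

Derivation:
Initial: RUULUURDR -> [(0, 0), (1, 0), (1, 1), (1, 2), (0, 2), (0, 3), (0, 4), (1, 4), (1, 3), (2, 3)]
Fold 1: move[5]->D => RUULUDRDR INVALID (collision), skipped
Fold 2: move[2]->D => RUDLUURDR INVALID (collision), skipped
Fold 3: move[8]->U => RUULUURDU INVALID (collision), skipped
Fold 4: move[4]->D => RUULDURDR INVALID (collision), skipped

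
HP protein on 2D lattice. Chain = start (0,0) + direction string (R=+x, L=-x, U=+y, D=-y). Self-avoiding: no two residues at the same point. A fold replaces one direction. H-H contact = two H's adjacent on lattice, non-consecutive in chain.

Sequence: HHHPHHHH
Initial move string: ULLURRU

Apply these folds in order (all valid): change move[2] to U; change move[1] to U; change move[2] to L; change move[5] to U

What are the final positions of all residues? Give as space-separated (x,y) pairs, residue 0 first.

Answer: (0,0) (0,1) (0,2) (-1,2) (-1,3) (0,3) (0,4) (0,5)

Derivation:
Initial moves: ULLURRU
Fold: move[2]->U => ULUURRU (positions: [(0, 0), (0, 1), (-1, 1), (-1, 2), (-1, 3), (0, 3), (1, 3), (1, 4)])
Fold: move[1]->U => UUUURRU (positions: [(0, 0), (0, 1), (0, 2), (0, 3), (0, 4), (1, 4), (2, 4), (2, 5)])
Fold: move[2]->L => UULURRU (positions: [(0, 0), (0, 1), (0, 2), (-1, 2), (-1, 3), (0, 3), (1, 3), (1, 4)])
Fold: move[5]->U => UULURUU (positions: [(0, 0), (0, 1), (0, 2), (-1, 2), (-1, 3), (0, 3), (0, 4), (0, 5)])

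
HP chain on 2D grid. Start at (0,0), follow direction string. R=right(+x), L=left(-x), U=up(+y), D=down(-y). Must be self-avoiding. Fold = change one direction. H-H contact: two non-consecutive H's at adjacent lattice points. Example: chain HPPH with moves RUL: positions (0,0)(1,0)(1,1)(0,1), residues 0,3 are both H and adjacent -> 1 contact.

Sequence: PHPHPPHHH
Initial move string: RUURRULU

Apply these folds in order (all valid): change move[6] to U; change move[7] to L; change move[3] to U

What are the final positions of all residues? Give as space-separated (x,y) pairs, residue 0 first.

Initial moves: RUURRULU
Fold: move[6]->U => RUURRUUU (positions: [(0, 0), (1, 0), (1, 1), (1, 2), (2, 2), (3, 2), (3, 3), (3, 4), (3, 5)])
Fold: move[7]->L => RUURRUUL (positions: [(0, 0), (1, 0), (1, 1), (1, 2), (2, 2), (3, 2), (3, 3), (3, 4), (2, 4)])
Fold: move[3]->U => RUUURUUL (positions: [(0, 0), (1, 0), (1, 1), (1, 2), (1, 3), (2, 3), (2, 4), (2, 5), (1, 5)])

Answer: (0,0) (1,0) (1,1) (1,2) (1,3) (2,3) (2,4) (2,5) (1,5)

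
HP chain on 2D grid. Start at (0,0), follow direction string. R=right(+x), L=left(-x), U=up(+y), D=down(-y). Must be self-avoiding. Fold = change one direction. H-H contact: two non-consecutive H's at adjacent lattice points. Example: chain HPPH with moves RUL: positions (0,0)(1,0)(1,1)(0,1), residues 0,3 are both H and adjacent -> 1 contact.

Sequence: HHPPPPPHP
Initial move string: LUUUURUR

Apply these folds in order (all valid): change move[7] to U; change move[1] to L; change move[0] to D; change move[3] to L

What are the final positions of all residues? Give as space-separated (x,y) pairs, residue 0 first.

Initial moves: LUUUURUR
Fold: move[7]->U => LUUUURUU (positions: [(0, 0), (-1, 0), (-1, 1), (-1, 2), (-1, 3), (-1, 4), (0, 4), (0, 5), (0, 6)])
Fold: move[1]->L => LLUUURUU (positions: [(0, 0), (-1, 0), (-2, 0), (-2, 1), (-2, 2), (-2, 3), (-1, 3), (-1, 4), (-1, 5)])
Fold: move[0]->D => DLUUURUU (positions: [(0, 0), (0, -1), (-1, -1), (-1, 0), (-1, 1), (-1, 2), (0, 2), (0, 3), (0, 4)])
Fold: move[3]->L => DLULURUU (positions: [(0, 0), (0, -1), (-1, -1), (-1, 0), (-2, 0), (-2, 1), (-1, 1), (-1, 2), (-1, 3)])

Answer: (0,0) (0,-1) (-1,-1) (-1,0) (-2,0) (-2,1) (-1,1) (-1,2) (-1,3)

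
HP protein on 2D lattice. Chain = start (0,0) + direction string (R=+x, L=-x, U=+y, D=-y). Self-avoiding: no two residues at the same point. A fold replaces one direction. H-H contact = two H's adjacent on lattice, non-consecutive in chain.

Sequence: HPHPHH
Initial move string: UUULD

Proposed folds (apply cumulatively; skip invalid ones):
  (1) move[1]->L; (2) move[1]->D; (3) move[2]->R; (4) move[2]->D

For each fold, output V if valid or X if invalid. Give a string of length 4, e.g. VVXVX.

Answer: VXXV

Derivation:
Initial: UUULD -> [(0, 0), (0, 1), (0, 2), (0, 3), (-1, 3), (-1, 2)]
Fold 1: move[1]->L => ULULD VALID
Fold 2: move[1]->D => UDULD INVALID (collision), skipped
Fold 3: move[2]->R => ULRLD INVALID (collision), skipped
Fold 4: move[2]->D => ULDLD VALID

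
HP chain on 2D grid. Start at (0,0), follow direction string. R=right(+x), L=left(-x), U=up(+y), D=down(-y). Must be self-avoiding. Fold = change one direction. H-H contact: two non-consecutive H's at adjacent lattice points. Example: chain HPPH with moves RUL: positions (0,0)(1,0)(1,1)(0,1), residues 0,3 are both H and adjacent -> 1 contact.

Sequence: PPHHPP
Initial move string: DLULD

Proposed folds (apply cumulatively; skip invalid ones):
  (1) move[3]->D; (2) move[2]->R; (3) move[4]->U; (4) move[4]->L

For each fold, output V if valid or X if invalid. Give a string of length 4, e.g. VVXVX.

Answer: XXVV

Derivation:
Initial: DLULD -> [(0, 0), (0, -1), (-1, -1), (-1, 0), (-2, 0), (-2, -1)]
Fold 1: move[3]->D => DLUDD INVALID (collision), skipped
Fold 2: move[2]->R => DLRLD INVALID (collision), skipped
Fold 3: move[4]->U => DLULU VALID
Fold 4: move[4]->L => DLULL VALID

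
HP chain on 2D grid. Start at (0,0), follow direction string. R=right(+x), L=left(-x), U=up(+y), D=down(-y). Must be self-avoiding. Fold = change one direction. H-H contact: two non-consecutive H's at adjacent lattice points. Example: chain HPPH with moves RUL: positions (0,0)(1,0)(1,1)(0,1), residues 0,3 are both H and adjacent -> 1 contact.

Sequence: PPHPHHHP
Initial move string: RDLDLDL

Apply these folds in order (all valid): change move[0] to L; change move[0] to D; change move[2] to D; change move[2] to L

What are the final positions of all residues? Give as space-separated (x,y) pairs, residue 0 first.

Initial moves: RDLDLDL
Fold: move[0]->L => LDLDLDL (positions: [(0, 0), (-1, 0), (-1, -1), (-2, -1), (-2, -2), (-3, -2), (-3, -3), (-4, -3)])
Fold: move[0]->D => DDLDLDL (positions: [(0, 0), (0, -1), (0, -2), (-1, -2), (-1, -3), (-2, -3), (-2, -4), (-3, -4)])
Fold: move[2]->D => DDDDLDL (positions: [(0, 0), (0, -1), (0, -2), (0, -3), (0, -4), (-1, -4), (-1, -5), (-2, -5)])
Fold: move[2]->L => DDLDLDL (positions: [(0, 0), (0, -1), (0, -2), (-1, -2), (-1, -3), (-2, -3), (-2, -4), (-3, -4)])

Answer: (0,0) (0,-1) (0,-2) (-1,-2) (-1,-3) (-2,-3) (-2,-4) (-3,-4)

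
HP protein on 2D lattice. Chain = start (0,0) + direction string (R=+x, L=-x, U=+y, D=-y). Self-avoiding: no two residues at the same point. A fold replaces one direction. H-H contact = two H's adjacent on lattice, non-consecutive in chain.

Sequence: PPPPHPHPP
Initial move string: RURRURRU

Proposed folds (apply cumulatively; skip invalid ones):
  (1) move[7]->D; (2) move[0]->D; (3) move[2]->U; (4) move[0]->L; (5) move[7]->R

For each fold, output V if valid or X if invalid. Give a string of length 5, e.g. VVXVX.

Initial: RURRURRU -> [(0, 0), (1, 0), (1, 1), (2, 1), (3, 1), (3, 2), (4, 2), (5, 2), (5, 3)]
Fold 1: move[7]->D => RURRURRD VALID
Fold 2: move[0]->D => DURRURRD INVALID (collision), skipped
Fold 3: move[2]->U => RUURURRD VALID
Fold 4: move[0]->L => LUURURRD VALID
Fold 5: move[7]->R => LUURURRR VALID

Answer: VXVVV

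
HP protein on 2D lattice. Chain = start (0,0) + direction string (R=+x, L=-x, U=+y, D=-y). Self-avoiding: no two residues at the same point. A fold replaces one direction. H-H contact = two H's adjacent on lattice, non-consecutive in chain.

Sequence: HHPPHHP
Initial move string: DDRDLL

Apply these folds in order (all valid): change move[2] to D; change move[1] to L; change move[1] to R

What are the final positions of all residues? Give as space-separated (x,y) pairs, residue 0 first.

Answer: (0,0) (0,-1) (1,-1) (1,-2) (1,-3) (0,-3) (-1,-3)

Derivation:
Initial moves: DDRDLL
Fold: move[2]->D => DDDDLL (positions: [(0, 0), (0, -1), (0, -2), (0, -3), (0, -4), (-1, -4), (-2, -4)])
Fold: move[1]->L => DLDDLL (positions: [(0, 0), (0, -1), (-1, -1), (-1, -2), (-1, -3), (-2, -3), (-3, -3)])
Fold: move[1]->R => DRDDLL (positions: [(0, 0), (0, -1), (1, -1), (1, -2), (1, -3), (0, -3), (-1, -3)])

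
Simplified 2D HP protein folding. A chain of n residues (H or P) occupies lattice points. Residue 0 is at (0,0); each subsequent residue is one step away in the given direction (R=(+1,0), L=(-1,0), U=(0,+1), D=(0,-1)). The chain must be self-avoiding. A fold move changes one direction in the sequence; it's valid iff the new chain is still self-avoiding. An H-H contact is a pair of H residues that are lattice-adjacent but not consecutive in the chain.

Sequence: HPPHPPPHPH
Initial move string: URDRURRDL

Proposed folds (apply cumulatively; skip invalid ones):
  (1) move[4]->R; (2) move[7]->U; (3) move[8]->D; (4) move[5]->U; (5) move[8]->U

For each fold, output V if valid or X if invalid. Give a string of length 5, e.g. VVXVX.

Initial: URDRURRDL -> [(0, 0), (0, 1), (1, 1), (1, 0), (2, 0), (2, 1), (3, 1), (4, 1), (4, 0), (3, 0)]
Fold 1: move[4]->R => URDRRRRDL VALID
Fold 2: move[7]->U => URDRRRRUL VALID
Fold 3: move[8]->D => URDRRRRUD INVALID (collision), skipped
Fold 4: move[5]->U => URDRRURUL VALID
Fold 5: move[8]->U => URDRRURUU VALID

Answer: VVXVV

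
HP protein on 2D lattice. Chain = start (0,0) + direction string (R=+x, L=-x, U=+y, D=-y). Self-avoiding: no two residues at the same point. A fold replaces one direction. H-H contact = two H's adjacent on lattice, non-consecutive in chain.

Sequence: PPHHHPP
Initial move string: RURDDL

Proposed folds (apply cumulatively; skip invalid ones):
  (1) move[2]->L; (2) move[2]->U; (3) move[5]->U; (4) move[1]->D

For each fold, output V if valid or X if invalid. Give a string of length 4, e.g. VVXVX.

Initial: RURDDL -> [(0, 0), (1, 0), (1, 1), (2, 1), (2, 0), (2, -1), (1, -1)]
Fold 1: move[2]->L => RULDDL INVALID (collision), skipped
Fold 2: move[2]->U => RUUDDL INVALID (collision), skipped
Fold 3: move[5]->U => RURDDU INVALID (collision), skipped
Fold 4: move[1]->D => RDRDDL VALID

Answer: XXXV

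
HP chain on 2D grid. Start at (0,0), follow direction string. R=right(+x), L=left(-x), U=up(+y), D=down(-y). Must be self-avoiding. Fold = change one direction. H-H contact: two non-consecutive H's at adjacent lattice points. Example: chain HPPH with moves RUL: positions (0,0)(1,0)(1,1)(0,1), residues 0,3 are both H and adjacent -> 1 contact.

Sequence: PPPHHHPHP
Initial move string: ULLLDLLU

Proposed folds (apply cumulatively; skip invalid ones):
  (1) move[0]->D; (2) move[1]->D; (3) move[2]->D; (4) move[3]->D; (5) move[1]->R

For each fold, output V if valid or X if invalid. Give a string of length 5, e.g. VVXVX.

Initial: ULLLDLLU -> [(0, 0), (0, 1), (-1, 1), (-2, 1), (-3, 1), (-3, 0), (-4, 0), (-5, 0), (-5, 1)]
Fold 1: move[0]->D => DLLLDLLU VALID
Fold 2: move[1]->D => DDLLDLLU VALID
Fold 3: move[2]->D => DDDLDLLU VALID
Fold 4: move[3]->D => DDDDDLLU VALID
Fold 5: move[1]->R => DRDDDLLU VALID

Answer: VVVVV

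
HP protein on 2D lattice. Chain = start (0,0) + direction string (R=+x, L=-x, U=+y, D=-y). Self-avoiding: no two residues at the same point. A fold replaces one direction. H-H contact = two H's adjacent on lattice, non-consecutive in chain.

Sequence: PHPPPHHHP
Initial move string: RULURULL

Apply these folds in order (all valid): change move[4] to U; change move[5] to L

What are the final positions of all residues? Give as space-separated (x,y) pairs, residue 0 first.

Initial moves: RULURULL
Fold: move[4]->U => RULUUULL (positions: [(0, 0), (1, 0), (1, 1), (0, 1), (0, 2), (0, 3), (0, 4), (-1, 4), (-2, 4)])
Fold: move[5]->L => RULUULLL (positions: [(0, 0), (1, 0), (1, 1), (0, 1), (0, 2), (0, 3), (-1, 3), (-2, 3), (-3, 3)])

Answer: (0,0) (1,0) (1,1) (0,1) (0,2) (0,3) (-1,3) (-2,3) (-3,3)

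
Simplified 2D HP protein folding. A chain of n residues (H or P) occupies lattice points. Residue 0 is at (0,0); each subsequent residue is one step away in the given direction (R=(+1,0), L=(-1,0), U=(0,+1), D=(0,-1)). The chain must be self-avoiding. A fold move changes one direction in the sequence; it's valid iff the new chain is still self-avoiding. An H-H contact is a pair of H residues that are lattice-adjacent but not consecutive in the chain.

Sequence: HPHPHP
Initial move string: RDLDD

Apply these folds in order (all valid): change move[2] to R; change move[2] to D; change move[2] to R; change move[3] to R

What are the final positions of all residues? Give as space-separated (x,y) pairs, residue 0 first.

Initial moves: RDLDD
Fold: move[2]->R => RDRDD (positions: [(0, 0), (1, 0), (1, -1), (2, -1), (2, -2), (2, -3)])
Fold: move[2]->D => RDDDD (positions: [(0, 0), (1, 0), (1, -1), (1, -2), (1, -3), (1, -4)])
Fold: move[2]->R => RDRDD (positions: [(0, 0), (1, 0), (1, -1), (2, -1), (2, -2), (2, -3)])
Fold: move[3]->R => RDRRD (positions: [(0, 0), (1, 0), (1, -1), (2, -1), (3, -1), (3, -2)])

Answer: (0,0) (1,0) (1,-1) (2,-1) (3,-1) (3,-2)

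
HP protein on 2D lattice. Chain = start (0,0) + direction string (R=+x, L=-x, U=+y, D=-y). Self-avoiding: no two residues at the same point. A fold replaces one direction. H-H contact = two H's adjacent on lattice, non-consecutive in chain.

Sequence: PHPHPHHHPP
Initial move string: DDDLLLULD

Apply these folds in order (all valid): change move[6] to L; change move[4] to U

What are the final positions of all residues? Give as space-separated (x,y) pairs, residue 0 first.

Answer: (0,0) (0,-1) (0,-2) (0,-3) (-1,-3) (-1,-2) (-2,-2) (-3,-2) (-4,-2) (-4,-3)

Derivation:
Initial moves: DDDLLLULD
Fold: move[6]->L => DDDLLLLLD (positions: [(0, 0), (0, -1), (0, -2), (0, -3), (-1, -3), (-2, -3), (-3, -3), (-4, -3), (-5, -3), (-5, -4)])
Fold: move[4]->U => DDDLULLLD (positions: [(0, 0), (0, -1), (0, -2), (0, -3), (-1, -3), (-1, -2), (-2, -2), (-3, -2), (-4, -2), (-4, -3)])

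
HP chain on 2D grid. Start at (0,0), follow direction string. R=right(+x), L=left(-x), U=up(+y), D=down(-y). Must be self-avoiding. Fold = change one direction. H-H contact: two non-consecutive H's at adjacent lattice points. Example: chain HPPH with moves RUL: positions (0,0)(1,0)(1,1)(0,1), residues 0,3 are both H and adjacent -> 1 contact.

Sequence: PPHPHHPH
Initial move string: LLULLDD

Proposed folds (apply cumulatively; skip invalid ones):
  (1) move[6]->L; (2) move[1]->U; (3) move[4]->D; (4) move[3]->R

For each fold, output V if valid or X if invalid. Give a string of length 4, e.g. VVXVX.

Initial: LLULLDD -> [(0, 0), (-1, 0), (-2, 0), (-2, 1), (-3, 1), (-4, 1), (-4, 0), (-4, -1)]
Fold 1: move[6]->L => LLULLDL VALID
Fold 2: move[1]->U => LUULLDL VALID
Fold 3: move[4]->D => LUULDDL VALID
Fold 4: move[3]->R => LUURDDL INVALID (collision), skipped

Answer: VVVX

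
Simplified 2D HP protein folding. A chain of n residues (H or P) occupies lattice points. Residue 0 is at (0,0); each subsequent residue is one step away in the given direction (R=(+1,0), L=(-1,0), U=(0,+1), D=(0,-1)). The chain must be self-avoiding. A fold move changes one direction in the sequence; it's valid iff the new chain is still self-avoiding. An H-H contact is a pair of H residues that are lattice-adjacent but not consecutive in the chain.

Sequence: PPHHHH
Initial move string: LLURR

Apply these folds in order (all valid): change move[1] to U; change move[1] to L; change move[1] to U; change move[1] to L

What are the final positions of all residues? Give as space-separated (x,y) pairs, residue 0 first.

Initial moves: LLURR
Fold: move[1]->U => LUURR (positions: [(0, 0), (-1, 0), (-1, 1), (-1, 2), (0, 2), (1, 2)])
Fold: move[1]->L => LLURR (positions: [(0, 0), (-1, 0), (-2, 0), (-2, 1), (-1, 1), (0, 1)])
Fold: move[1]->U => LUURR (positions: [(0, 0), (-1, 0), (-1, 1), (-1, 2), (0, 2), (1, 2)])
Fold: move[1]->L => LLURR (positions: [(0, 0), (-1, 0), (-2, 0), (-2, 1), (-1, 1), (0, 1)])

Answer: (0,0) (-1,0) (-2,0) (-2,1) (-1,1) (0,1)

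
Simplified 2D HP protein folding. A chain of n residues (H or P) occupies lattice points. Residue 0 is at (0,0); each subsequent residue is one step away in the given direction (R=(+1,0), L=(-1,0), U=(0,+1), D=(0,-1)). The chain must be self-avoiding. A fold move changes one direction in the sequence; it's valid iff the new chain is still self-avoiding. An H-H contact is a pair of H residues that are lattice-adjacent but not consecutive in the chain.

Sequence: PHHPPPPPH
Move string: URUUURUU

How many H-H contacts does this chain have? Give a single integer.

Positions: [(0, 0), (0, 1), (1, 1), (1, 2), (1, 3), (1, 4), (2, 4), (2, 5), (2, 6)]
No H-H contacts found.

Answer: 0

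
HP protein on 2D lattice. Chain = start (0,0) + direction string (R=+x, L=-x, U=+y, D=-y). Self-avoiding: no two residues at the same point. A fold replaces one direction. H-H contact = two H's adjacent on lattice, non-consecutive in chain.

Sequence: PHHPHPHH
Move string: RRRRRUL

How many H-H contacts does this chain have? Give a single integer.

Positions: [(0, 0), (1, 0), (2, 0), (3, 0), (4, 0), (5, 0), (5, 1), (4, 1)]
H-H contact: residue 4 @(4,0) - residue 7 @(4, 1)

Answer: 1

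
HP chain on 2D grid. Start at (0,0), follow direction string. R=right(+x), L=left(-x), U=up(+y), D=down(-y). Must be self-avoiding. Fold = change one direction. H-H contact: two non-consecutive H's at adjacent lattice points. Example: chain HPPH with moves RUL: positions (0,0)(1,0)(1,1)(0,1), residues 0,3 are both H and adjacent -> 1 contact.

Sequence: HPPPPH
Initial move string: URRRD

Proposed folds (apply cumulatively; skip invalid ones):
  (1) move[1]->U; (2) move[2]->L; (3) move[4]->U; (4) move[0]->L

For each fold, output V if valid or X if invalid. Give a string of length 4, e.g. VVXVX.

Answer: VXVV

Derivation:
Initial: URRRD -> [(0, 0), (0, 1), (1, 1), (2, 1), (3, 1), (3, 0)]
Fold 1: move[1]->U => UURRD VALID
Fold 2: move[2]->L => UULRD INVALID (collision), skipped
Fold 3: move[4]->U => UURRU VALID
Fold 4: move[0]->L => LURRU VALID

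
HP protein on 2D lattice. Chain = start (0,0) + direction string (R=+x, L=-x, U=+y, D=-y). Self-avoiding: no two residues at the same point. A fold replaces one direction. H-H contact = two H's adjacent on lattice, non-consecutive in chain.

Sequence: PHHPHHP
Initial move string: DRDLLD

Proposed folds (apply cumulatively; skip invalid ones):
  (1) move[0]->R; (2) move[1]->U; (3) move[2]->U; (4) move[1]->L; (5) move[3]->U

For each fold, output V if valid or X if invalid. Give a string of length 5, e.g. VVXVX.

Answer: VXXXX

Derivation:
Initial: DRDLLD -> [(0, 0), (0, -1), (1, -1), (1, -2), (0, -2), (-1, -2), (-1, -3)]
Fold 1: move[0]->R => RRDLLD VALID
Fold 2: move[1]->U => RUDLLD INVALID (collision), skipped
Fold 3: move[2]->U => RRULLD INVALID (collision), skipped
Fold 4: move[1]->L => RLDLLD INVALID (collision), skipped
Fold 5: move[3]->U => RRDULD INVALID (collision), skipped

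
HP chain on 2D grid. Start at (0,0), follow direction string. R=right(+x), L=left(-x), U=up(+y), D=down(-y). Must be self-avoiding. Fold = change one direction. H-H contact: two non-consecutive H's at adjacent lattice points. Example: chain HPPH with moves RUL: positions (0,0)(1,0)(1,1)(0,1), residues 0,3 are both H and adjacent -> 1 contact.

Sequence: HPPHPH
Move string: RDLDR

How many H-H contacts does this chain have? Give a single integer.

Answer: 1

Derivation:
Positions: [(0, 0), (1, 0), (1, -1), (0, -1), (0, -2), (1, -2)]
H-H contact: residue 0 @(0,0) - residue 3 @(0, -1)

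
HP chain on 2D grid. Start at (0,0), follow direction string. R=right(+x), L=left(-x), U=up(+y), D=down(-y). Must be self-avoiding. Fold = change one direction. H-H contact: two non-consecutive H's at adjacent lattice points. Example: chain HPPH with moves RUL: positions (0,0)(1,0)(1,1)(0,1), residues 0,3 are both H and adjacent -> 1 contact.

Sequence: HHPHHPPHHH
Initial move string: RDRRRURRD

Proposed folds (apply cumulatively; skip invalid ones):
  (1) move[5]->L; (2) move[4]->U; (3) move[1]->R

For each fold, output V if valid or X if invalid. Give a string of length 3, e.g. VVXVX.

Initial: RDRRRURRD -> [(0, 0), (1, 0), (1, -1), (2, -1), (3, -1), (4, -1), (4, 0), (5, 0), (6, 0), (6, -1)]
Fold 1: move[5]->L => RDRRRLRRD INVALID (collision), skipped
Fold 2: move[4]->U => RDRRUURRD VALID
Fold 3: move[1]->R => RRRRUURRD VALID

Answer: XVV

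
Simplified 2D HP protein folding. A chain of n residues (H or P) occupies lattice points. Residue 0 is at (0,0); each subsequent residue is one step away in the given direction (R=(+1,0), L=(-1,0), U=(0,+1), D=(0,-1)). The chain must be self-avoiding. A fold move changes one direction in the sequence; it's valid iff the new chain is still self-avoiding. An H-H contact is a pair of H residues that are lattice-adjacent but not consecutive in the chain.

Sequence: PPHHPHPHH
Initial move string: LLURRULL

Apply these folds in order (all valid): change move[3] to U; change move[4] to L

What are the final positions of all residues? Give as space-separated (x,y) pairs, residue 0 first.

Initial moves: LLURRULL
Fold: move[3]->U => LLUURULL (positions: [(0, 0), (-1, 0), (-2, 0), (-2, 1), (-2, 2), (-1, 2), (-1, 3), (-2, 3), (-3, 3)])
Fold: move[4]->L => LLUULULL (positions: [(0, 0), (-1, 0), (-2, 0), (-2, 1), (-2, 2), (-3, 2), (-3, 3), (-4, 3), (-5, 3)])

Answer: (0,0) (-1,0) (-2,0) (-2,1) (-2,2) (-3,2) (-3,3) (-4,3) (-5,3)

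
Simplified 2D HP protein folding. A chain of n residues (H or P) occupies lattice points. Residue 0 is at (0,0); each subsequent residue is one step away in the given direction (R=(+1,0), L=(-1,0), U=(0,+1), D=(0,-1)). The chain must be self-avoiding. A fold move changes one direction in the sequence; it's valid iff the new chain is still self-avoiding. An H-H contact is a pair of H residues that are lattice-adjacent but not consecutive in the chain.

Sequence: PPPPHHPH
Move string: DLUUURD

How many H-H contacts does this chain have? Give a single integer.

Answer: 1

Derivation:
Positions: [(0, 0), (0, -1), (-1, -1), (-1, 0), (-1, 1), (-1, 2), (0, 2), (0, 1)]
H-H contact: residue 4 @(-1,1) - residue 7 @(0, 1)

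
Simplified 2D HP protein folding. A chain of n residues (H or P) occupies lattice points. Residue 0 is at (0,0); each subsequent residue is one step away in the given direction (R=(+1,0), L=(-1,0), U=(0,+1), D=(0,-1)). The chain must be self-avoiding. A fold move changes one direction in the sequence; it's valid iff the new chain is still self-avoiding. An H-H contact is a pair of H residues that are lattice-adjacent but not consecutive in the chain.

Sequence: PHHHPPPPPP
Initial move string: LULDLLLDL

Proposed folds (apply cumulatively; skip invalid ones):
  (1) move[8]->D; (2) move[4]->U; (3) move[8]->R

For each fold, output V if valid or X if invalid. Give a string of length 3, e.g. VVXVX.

Initial: LULDLLLDL -> [(0, 0), (-1, 0), (-1, 1), (-2, 1), (-2, 0), (-3, 0), (-4, 0), (-5, 0), (-5, -1), (-6, -1)]
Fold 1: move[8]->D => LULDLLLDD VALID
Fold 2: move[4]->U => LULDULLDD INVALID (collision), skipped
Fold 3: move[8]->R => LULDLLLDR VALID

Answer: VXV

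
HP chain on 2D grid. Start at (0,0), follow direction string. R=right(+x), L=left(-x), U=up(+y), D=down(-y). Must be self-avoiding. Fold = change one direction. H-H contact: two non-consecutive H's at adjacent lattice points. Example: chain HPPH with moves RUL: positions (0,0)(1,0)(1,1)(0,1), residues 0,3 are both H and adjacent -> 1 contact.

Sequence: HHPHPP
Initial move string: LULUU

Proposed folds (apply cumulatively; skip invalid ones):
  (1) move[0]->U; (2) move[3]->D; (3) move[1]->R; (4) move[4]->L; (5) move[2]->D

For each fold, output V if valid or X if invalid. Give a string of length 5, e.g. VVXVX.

Answer: VXXVX

Derivation:
Initial: LULUU -> [(0, 0), (-1, 0), (-1, 1), (-2, 1), (-2, 2), (-2, 3)]
Fold 1: move[0]->U => UULUU VALID
Fold 2: move[3]->D => UULDU INVALID (collision), skipped
Fold 3: move[1]->R => URLUU INVALID (collision), skipped
Fold 4: move[4]->L => UULUL VALID
Fold 5: move[2]->D => UUDUL INVALID (collision), skipped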